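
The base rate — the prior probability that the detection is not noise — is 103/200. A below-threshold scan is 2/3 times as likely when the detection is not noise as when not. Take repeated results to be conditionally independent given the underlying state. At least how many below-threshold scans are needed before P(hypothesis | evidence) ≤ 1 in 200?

14

Prior odds = 0.515/0.485 = 103/97.
Likelihood ratio per below-threshold scan = 2/3.
Target odds: 0.005 ÷ 0.995 = 1/199.
Need (103/97) × (2/3)ⁿ ≤ 1/199, i.e. (2/3)ⁿ ≤ 97/20497.
(2/3)¹³ = 8192/1594323 is still above 97/20497 but (2/3)¹⁴ = 16384/4782969 is at or below it, so n = 14.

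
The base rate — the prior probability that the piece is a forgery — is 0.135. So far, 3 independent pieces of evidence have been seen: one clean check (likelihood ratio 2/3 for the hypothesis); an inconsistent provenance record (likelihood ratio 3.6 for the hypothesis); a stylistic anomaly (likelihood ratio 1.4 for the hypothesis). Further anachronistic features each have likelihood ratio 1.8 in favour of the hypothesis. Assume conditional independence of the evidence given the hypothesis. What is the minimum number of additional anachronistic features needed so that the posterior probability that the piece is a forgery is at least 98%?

Prior odds = 0.135/0.865 = 27/173.
Combined Bayes factor of the evidence already in hand = (2/3) × 3.6 × 1.4 = 3.36.
Odds after that evidence = (27/173) × 3.36 = 2268/4325.
Target odds = 0.98/0.02 = 49.
Need 1.8ⁿ ≥ 49 ÷ (2268/4325) = 30275/324.
1.8⁷ = 4782969/78125 falls short of 30275/324 but 1.8⁸ = 43046721/390625 reaches it, so n = 8.

8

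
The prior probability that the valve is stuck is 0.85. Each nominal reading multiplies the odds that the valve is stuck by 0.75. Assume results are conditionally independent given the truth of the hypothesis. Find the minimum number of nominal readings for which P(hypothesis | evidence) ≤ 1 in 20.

Prior odds = 0.85/0.15 = 17/3.
Likelihood ratio per nominal reading = 0.75.
Target posterior odds = 0.05/0.95 = 1/19.
Require 0.75ⁿ ≤ 1/19 ÷ (17/3) = 3/323.
0.75¹⁶ ≈0.0100226 is still above 3/323 but 0.75¹⁷ ≈0.00751695 is at or below it, so n = 17.

17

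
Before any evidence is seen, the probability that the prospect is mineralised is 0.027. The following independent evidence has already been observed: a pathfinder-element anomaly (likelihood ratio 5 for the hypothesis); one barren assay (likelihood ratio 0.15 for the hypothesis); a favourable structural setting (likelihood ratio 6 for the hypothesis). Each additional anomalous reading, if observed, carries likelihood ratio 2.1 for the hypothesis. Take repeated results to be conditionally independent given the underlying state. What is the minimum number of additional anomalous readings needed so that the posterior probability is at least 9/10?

6

Prior odds = 0.027/0.973 = 27/973.
Combined Bayes factor of the evidence already in hand = 5 × 0.15 × 6 = 4.5.
Odds after that evidence = (27/973) × 4.5 = 243/1946.
Target odds = 0.9/0.1 = 9.
Need 2.1ⁿ ≥ 9 ÷ (243/1946) = 1946/27.
2.1⁵ = 4084101/100000 falls short of 1946/27 but 2.1⁶ = 85766121/1000000 reaches it, so n = 6.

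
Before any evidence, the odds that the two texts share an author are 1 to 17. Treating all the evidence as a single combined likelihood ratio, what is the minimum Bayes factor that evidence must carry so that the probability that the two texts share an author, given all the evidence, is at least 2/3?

34

Prior odds = 1/17.
Target odds = (2/3)/(1/3) = 2.
Required Bayes factor = 2 ÷ (1/17) = 34.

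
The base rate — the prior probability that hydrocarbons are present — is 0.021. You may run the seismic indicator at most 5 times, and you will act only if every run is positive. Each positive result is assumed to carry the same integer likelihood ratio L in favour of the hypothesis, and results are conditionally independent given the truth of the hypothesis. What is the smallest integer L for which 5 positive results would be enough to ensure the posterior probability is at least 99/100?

Prior odds = 0.021/0.979 = 21/979.
Target odds = 0.99/0.01 = 99.
Need L⁵ ≥ 99 ÷ (21/979) = 32307/7.
5⁵ = 3125 < 32307/7 ≤ 7776 = 6⁵, so L = 6.

6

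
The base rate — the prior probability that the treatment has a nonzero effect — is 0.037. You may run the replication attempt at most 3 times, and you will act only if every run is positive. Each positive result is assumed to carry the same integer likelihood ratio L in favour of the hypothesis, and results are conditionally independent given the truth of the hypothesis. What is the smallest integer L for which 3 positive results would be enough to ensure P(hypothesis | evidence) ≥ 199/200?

18

Prior odds = 0.037/0.963 = 37/963.
Target odds = 0.995/0.005 = 199.
Need L³ ≥ 199 ÷ (37/963) = 191637/37.
17³ = 4913 < 191637/37 ≤ 5832 = 18³, so L = 18.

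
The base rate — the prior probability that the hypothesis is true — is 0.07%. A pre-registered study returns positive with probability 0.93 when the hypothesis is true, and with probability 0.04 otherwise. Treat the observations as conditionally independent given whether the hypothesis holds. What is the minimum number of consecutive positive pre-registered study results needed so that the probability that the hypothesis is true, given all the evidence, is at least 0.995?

4

Prior odds: 0.0007 ÷ 0.9993 = 7/9993.
Likelihood ratio of a positive result = 0.93/0.04 = 23.25.
Target posterior odds = 0.995/0.005 = 199.
Require 23.25ⁿ ≥ 199 ÷ (7/9993) = 1988607/7.
23.25³ = 804357/64 falls short of 1988607/7 but 23.25⁴ = 74805201/256 reaches it, so n = 4.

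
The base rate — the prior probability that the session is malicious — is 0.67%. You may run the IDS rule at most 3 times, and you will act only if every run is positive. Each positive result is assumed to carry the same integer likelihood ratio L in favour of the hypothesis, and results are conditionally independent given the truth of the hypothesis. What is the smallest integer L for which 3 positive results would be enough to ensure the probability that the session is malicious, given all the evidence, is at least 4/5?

9

Prior odds = 0.0067/0.9933 = 67/9933.
Target odds = 0.8/0.2 = 4.
Need L³ ≥ 4 ÷ (67/9933) = 39732/67.
8³ = 512 < 39732/67 ≤ 729 = 9³, so L = 9.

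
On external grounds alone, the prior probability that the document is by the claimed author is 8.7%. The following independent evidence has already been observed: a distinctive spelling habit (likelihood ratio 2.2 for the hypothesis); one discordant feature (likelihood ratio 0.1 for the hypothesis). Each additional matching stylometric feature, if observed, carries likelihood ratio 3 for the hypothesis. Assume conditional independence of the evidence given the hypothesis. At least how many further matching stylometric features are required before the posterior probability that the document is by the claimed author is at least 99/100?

8

Prior odds = 0.087/0.913 = 87/913.
Combined Bayes factor of the evidence already in hand = 2.2 × 0.1 = 0.22.
Odds after that evidence = (87/913) × 0.22 = 87/4150.
Target odds = 0.99/0.01 = 99.
Need 3ⁿ ≥ 99 ÷ (87/4150) = 136950/29.
3⁷ = 2187 falls short of 136950/29 but 3⁸ = 6561 reaches it, so n = 8.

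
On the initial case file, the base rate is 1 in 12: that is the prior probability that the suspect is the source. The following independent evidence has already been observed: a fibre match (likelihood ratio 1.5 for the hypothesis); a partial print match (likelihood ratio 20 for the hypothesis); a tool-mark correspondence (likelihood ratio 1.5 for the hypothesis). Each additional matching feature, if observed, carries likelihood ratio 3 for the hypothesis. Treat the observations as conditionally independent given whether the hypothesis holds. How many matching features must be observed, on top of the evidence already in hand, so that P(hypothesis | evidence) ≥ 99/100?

Prior odds = (1/12)/(11/12) = 1/11.
Combined Bayes factor of the evidence already in hand = 1.5 × 20 × 1.5 = 45.
Odds after that evidence = (1/11) × 45 = 45/11.
Target odds = 0.99/0.01 = 99.
Need 3ⁿ ≥ 99 ÷ (45/11) = 24.2.
3² = 9 falls short of 24.2 but 3³ = 27 reaches it, so n = 3.

3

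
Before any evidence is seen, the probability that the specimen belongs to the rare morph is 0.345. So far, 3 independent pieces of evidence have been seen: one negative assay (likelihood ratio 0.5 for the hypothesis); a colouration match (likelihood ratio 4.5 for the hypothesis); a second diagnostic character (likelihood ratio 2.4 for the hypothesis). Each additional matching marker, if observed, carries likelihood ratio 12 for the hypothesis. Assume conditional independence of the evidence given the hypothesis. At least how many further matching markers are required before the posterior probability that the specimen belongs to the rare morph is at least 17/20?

1

Prior odds = 0.345/0.655 = 69/131.
Combined Bayes factor of the evidence already in hand = 0.5 × 4.5 × 2.4 = 5.4.
Odds after that evidence = (69/131) × 5.4 = 1863/655.
Target odds = 0.85/0.15 = 17/3.
Need 12ⁿ ≥ 17/3 ÷ (1863/655) = 11135/5589.
12¹ = 12, which meets the required 11135/5589; so n = 1.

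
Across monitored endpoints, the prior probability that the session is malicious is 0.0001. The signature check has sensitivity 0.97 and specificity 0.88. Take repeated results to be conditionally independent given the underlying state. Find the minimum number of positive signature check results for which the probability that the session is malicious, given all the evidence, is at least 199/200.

7

Prior odds = 0.0001/0.9999 = 1/9999.
False-positive rate = 1 − 0.88 = 0.12; likelihood ratio of a positive = 0.97/0.12 = 97/12.
Target posterior odds = 0.995/0.005 = 199.
Need (1/9999) × (97/12)ⁿ ≥ 199, i.e. (97/12)ⁿ ≥ 1989801.
(97/12)⁶ ≈278961 falls short of 1989801 but (97/12)⁷ ≈2.25493e+06 reaches it, so n = 7.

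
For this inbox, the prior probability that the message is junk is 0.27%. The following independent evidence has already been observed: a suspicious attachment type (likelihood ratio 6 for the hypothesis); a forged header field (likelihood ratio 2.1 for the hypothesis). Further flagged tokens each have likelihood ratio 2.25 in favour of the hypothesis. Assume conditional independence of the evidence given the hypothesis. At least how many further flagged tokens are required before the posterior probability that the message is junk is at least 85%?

7

Prior odds = 0.0027/0.9973 = 27/9973.
Combined Bayes factor of the evidence already in hand = 6 × 2.1 = 12.6.
Odds after that evidence = (27/9973) × 12.6 = 1701/49865.
Target odds = 0.85/0.15 = 17/3.
Need 2.25ⁿ ≥ 17/3 ÷ (1701/49865) = 847705/5103.
2.25⁶ = 531441/4096 falls short of 847705/5103 but 2.25⁷ = 4782969/16384 reaches it, so n = 7.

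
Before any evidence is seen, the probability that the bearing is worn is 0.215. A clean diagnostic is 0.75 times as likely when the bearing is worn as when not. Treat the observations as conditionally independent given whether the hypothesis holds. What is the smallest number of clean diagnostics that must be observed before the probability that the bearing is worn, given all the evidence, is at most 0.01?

Prior odds: 0.215 ÷ 0.785 = 43/157.
Likelihood ratio per clean diagnostic = 0.75.
Target odds: 0.01 ÷ 0.99 = 1/99.
Need (43/157) × 0.75ⁿ ≤ 1/99, i.e. 0.75ⁿ ≤ 157/4257.
0.75¹¹ = 177147/4194304 is still above 157/4257 but 0.75¹² = 531441/16777216 is at or below it, so n = 12.

12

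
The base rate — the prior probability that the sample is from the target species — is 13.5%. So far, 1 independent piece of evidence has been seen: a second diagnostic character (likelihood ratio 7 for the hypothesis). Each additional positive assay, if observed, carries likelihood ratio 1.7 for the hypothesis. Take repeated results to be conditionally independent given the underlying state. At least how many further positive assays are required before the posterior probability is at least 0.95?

Prior odds = 0.135/0.865 = 27/173.
Bayes factor of the evidence already in hand = 7.
Odds after that evidence = (27/173) × 7 = 189/173.
Target odds = 0.95/0.05 = 19.
Need 1.7ⁿ ≥ 19 ÷ (189/173) = 3287/189.
1.7⁵ = 1419857/100000 falls short of 3287/189 but 1.7⁶ = 24137569/1000000 reaches it, so n = 6.

6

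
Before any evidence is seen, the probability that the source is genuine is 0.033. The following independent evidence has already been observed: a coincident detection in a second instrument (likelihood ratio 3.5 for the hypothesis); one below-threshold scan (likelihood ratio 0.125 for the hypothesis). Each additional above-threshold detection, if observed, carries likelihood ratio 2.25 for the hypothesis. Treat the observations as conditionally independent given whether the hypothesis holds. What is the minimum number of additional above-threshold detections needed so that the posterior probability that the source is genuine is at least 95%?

Prior odds = 0.033/0.967 = 33/967.
Combined Bayes factor of the evidence already in hand = 3.5 × 0.125 = 0.4375.
Odds after that evidence = (33/967) × 0.4375 = 231/15472.
Target odds = 0.95/0.05 = 19.
Need 2.25ⁿ ≥ 19 ÷ (231/15472) = 293968/231.
2.25⁸ = 43046721/65536 falls short of 293968/231 but 2.25⁹ = 387420489/262144 reaches it, so n = 9.

9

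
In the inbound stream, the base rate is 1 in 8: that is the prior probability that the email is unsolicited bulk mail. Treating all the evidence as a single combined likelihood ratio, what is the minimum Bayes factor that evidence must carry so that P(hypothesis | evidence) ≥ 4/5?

Prior odds = 0.125/0.875 = 1/7.
Target odds = 0.8/0.2 = 4.
Required Bayes factor = 4 ÷ (1/7) = 28.

28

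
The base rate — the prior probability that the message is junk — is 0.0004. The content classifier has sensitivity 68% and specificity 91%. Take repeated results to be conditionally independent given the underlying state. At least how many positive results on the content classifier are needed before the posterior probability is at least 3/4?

Prior odds = 0.0004/0.9996 = 1/2499.
False-positive rate = 1 − 0.91 = 0.09; likelihood ratio of a positive = 0.68/0.09 = 68/9.
Target posterior odds = 0.75/0.25 = 3.
Need (1/2499) × (68/9)ⁿ ≥ 3, i.e. (68/9)ⁿ ≥ 7497.
(68/9)⁴ = 21381376/6561 falls short of 7497 but (68/9)⁵ ≈24622.5 reaches it, so n = 5.

5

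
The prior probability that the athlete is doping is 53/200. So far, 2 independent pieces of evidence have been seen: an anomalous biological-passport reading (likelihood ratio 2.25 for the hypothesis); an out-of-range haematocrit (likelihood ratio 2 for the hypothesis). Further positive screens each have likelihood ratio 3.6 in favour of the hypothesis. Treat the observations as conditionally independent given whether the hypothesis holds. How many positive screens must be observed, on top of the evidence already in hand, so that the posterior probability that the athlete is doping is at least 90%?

2

Prior odds = 0.265/0.735 = 53/147.
Combined Bayes factor of the evidence already in hand = 2.25 × 2 = 4.5.
Odds after that evidence = (53/147) × 4.5 = 159/98.
Target odds = 0.9/0.1 = 9.
Need 3.6ⁿ ≥ 9 ÷ (159/98) = 294/53.
3.6¹ = 3.6 falls short of 294/53 but 3.6² = 12.96 reaches it, so n = 2.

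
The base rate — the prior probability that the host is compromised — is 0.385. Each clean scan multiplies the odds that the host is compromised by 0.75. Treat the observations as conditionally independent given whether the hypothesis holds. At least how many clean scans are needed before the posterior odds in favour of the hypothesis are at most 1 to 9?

Prior odds: 0.385 ÷ 0.615 = 77/123.
Likelihood ratio per clean scan = 0.75.
Target odds = 1/9.
Need (77/123) × 0.75ⁿ ≤ 1/9, i.e. 0.75ⁿ ≤ 41/231.
0.75⁶ = 729/4096 is still above 41/231 but 0.75⁷ = 2187/16384 is at or below it, so n = 7.

7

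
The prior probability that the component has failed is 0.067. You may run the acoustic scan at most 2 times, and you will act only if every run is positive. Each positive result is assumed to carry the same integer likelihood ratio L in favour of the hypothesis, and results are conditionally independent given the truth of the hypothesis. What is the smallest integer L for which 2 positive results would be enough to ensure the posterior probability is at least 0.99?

Prior odds = 0.067/0.933 = 67/933.
Target odds = 0.99/0.01 = 99.
Need L² ≥ 99 ÷ (67/933) = 92367/67.
37² = 1369 < 92367/67 ≤ 1444 = 38², so L = 38.

38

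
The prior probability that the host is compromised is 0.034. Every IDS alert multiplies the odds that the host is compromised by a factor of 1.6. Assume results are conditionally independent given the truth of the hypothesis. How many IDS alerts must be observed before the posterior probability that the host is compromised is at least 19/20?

Prior odds = 0.034/0.966 = 17/483.
Likelihood ratio per IDS alert = 1.6.
Target odds: 0.95 ÷ 0.05 = 19.
Require 1.6ⁿ ≥ 19 ÷ (17/483) = 9177/17.
1.6¹³ ≈450.36 falls short of 9177/17 but 1.6¹⁴ ≈720.576 reaches it, so n = 14.

14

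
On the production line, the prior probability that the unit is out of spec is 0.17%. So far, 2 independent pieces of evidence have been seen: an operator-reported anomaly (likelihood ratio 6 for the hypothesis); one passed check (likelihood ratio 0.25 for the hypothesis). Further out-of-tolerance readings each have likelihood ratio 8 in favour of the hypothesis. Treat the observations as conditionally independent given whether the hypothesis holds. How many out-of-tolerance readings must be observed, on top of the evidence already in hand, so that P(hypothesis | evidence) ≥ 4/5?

Prior odds = 0.0017/0.9983 = 17/9983.
Combined Bayes factor of the evidence already in hand = 6 × 0.25 = 1.5.
Odds after that evidence = (17/9983) × 1.5 = 51/19966.
Target odds = 0.8/0.2 = 4.
Need 8ⁿ ≥ 4 ÷ (51/19966) = 79864/51.
8³ = 512 falls short of 79864/51 but 8⁴ = 4096 reaches it, so n = 4.

4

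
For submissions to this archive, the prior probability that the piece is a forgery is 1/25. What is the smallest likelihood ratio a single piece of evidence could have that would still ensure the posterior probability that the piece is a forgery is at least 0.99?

2376

Prior odds = 0.04/0.96 = 1/24.
Target odds = 0.99/0.01 = 99.
Required Bayes factor = 99 ÷ (1/24) = 2376.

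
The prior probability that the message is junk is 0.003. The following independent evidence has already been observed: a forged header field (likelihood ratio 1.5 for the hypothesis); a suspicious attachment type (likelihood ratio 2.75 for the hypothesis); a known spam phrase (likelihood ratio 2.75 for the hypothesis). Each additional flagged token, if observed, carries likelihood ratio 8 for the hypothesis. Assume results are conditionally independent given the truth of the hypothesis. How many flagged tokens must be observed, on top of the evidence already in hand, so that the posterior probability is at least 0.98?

4

Prior odds = 0.003/0.997 = 3/997.
Combined Bayes factor of the evidence already in hand = 1.5 × 2.75 × 2.75 = 11.34375.
Odds after that evidence = (3/997) × 11.34375 = 1089/31904.
Target odds = 0.98/0.02 = 49.
Need 8ⁿ ≥ 49 ÷ (1089/31904) = 1563296/1089.
8³ = 512 falls short of 1563296/1089 but 8⁴ = 4096 reaches it, so n = 4.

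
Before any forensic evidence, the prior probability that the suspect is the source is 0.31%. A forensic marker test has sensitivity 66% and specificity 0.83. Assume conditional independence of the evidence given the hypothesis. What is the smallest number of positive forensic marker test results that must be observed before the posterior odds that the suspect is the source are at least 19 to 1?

Prior odds = 0.0031/0.9969 = 31/9969.
False-positive rate = 1 − 0.83 = 0.17; likelihood ratio of a positive = 0.66/0.17 = 66/17.
Target odds = 19.
Require (66/17)ⁿ ≥ 19 ÷ (31/9969) = 189411/31.
(66/17)⁶ ≈3424.29 falls short of 189411/31 but (66/17)⁷ ≈13294.3 reaches it, so n = 7.

7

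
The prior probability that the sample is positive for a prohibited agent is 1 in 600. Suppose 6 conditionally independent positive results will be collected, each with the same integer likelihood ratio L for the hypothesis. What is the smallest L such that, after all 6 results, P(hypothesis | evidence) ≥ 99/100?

Prior odds = (1/600)/(599/600) = 1/599.
Target odds = 0.99/0.01 = 99.
Need L⁶ ≥ 99 ÷ (1/599) = 59301.
6⁶ = 46656 < 59301 ≤ 117649 = 7⁶, so L = 7.

7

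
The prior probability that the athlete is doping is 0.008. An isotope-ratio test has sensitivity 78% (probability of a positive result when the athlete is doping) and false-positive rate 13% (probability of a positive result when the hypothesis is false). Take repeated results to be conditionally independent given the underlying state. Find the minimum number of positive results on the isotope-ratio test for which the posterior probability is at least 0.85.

Prior odds: 0.008 ÷ 0.992 = 1/124.
Likelihood ratio of a positive result = 0.78/0.13 = 6.
Target odds: 0.85 ÷ 0.15 = 17/3.
Need (1/124) × 6ⁿ ≥ 17/3, i.e. 6ⁿ ≥ 2108/3.
6³ = 216 falls short of 2108/3 but 6⁴ = 1296 reaches it, so n = 4.

4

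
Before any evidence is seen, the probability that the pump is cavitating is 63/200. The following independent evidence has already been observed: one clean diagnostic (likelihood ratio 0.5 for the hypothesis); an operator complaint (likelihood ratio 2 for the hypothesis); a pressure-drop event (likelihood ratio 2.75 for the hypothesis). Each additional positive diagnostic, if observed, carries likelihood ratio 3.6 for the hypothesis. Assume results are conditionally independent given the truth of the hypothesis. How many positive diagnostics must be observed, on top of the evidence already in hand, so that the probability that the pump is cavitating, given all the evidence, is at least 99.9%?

6

Prior odds = 0.315/0.685 = 63/137.
Combined Bayes factor of the evidence already in hand = 0.5 × 2 × 2.75 = 2.75.
Odds after that evidence = (63/137) × 2.75 = 693/548.
Target odds = 0.999/0.001 = 999.
Need 3.6ⁿ ≥ 999 ÷ (693/548) = 60828/77.
3.6⁵ = 604.66176 falls short of 60828/77 but 3.6⁶ = 34012224/15625 reaches it, so n = 6.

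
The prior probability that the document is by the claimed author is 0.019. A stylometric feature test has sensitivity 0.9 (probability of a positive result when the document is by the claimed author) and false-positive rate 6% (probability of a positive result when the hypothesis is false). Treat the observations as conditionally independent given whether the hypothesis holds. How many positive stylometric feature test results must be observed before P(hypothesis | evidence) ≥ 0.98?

Prior odds = 0.019/0.981 = 19/981.
Likelihood ratio of a positive result = 0.9/0.06 = 15.
Target posterior odds = 0.98/0.02 = 49.
Require 15ⁿ ≥ 49 ÷ (19/981) = 48069/19.
15² = 225 falls short of 48069/19 but 15³ = 3375 reaches it, so n = 3.

3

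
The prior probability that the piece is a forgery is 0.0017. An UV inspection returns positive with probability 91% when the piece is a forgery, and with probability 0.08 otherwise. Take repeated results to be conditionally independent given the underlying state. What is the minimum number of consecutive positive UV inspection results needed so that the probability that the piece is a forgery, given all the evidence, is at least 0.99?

Prior odds = 0.0017/0.9983 = 17/9983.
Likelihood ratio of a positive result = 0.91/0.08 = 11.375.
Target posterior odds = 0.99/0.01 = 99.
Need (17/9983) × 11.375ⁿ ≥ 99, i.e. 11.375ⁿ ≥ 988317/17.
11.375⁴ = 68574961/4096 falls short of 988317/17 but 11.375⁵ ≈190439 reaches it, so n = 5.

5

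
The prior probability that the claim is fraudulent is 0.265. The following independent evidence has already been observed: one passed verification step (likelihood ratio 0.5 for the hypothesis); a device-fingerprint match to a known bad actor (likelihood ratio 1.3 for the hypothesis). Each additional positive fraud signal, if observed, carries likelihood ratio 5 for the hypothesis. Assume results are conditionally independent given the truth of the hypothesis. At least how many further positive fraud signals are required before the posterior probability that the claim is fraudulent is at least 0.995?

5

Prior odds = 0.265/0.735 = 53/147.
Combined Bayes factor of the evidence already in hand = 0.5 × 1.3 = 0.65.
Odds after that evidence = (53/147) × 0.65 = 689/2940.
Target odds = 0.995/0.005 = 199.
Need 5ⁿ ≥ 199 ÷ (689/2940) = 585060/689.
5⁴ = 625 falls short of 585060/689 but 5⁵ = 3125 reaches it, so n = 5.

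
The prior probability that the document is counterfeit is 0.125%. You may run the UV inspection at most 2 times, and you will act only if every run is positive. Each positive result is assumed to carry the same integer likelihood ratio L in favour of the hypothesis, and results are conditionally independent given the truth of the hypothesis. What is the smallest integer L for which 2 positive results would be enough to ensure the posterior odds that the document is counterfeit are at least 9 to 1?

85

Prior odds = 0.00125/0.99875 = 1/799.
Target odds = 9.
Need L² ≥ 9 ÷ (1/799) = 7191.
84² = 7056 < 7191 ≤ 7225 = 85², so L = 85.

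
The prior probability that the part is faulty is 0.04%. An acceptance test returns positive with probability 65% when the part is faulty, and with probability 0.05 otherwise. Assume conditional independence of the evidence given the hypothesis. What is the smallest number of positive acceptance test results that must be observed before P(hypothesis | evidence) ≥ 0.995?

6

Prior odds = 0.0004/0.9996 = 1/2499.
Likelihood ratio of a positive result = 0.65/0.05 = 13.
Target odds: 0.995 ÷ 0.005 = 199.
Need (1/2499) × 13ⁿ ≥ 199, i.e. 13ⁿ ≥ 497301.
13⁵ = 371293 falls short of 497301 but 13⁶ = 4826809 reaches it, so n = 6.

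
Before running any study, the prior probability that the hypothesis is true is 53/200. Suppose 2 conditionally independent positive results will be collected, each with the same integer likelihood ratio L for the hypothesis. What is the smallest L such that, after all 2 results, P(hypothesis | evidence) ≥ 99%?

Prior odds = 0.265/0.735 = 53/147.
Target odds = 0.99/0.01 = 99.
Need L² ≥ 99 ÷ (53/147) = 14553/53.
16² = 256 < 14553/53 ≤ 289 = 17², so L = 17.

17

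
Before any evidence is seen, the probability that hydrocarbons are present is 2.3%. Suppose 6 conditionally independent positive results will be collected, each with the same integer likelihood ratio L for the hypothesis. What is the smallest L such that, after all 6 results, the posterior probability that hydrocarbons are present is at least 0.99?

Prior odds = 0.023/0.977 = 23/977.
Target odds = 0.99/0.01 = 99.
Need L⁶ ≥ 99 ÷ (23/977) = 96723/23.
4⁶ = 4096 < 96723/23 ≤ 15625 = 5⁶, so L = 5.

5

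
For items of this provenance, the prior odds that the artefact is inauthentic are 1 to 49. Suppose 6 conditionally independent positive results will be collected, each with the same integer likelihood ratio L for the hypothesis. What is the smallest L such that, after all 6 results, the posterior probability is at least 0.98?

Prior odds = 1/49.
Target odds = 0.98/0.02 = 49.
Need L⁶ ≥ 49 ÷ (1/49) = 2401.
3⁶ = 729 < 2401 ≤ 4096 = 4⁶, so L = 4.

4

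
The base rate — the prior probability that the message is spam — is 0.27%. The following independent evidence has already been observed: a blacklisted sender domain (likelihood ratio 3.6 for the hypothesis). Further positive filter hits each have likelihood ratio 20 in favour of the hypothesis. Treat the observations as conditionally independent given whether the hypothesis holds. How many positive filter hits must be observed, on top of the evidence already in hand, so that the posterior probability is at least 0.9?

Prior odds = 0.0027/0.9973 = 27/9973.
Bayes factor of the evidence already in hand = 3.6.
Odds after that evidence = (27/9973) × 3.6 = 486/49865.
Target odds = 0.9/0.1 = 9.
Need 20ⁿ ≥ 9 ÷ (486/49865) = 49865/54.
20² = 400 falls short of 49865/54 but 20³ = 8000 reaches it, so n = 3.

3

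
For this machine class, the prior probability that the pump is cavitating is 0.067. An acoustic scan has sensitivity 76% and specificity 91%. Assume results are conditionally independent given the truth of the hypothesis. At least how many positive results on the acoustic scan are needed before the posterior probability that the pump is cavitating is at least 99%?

4

Prior odds: 0.067 ÷ 0.933 = 67/933.
False-positive rate = 1 − 0.91 = 0.09; likelihood ratio of a positive = 0.76/0.09 = 76/9.
Target posterior odds = 0.99/0.01 = 99.
Require (76/9)ⁿ ≥ 99 ÷ (67/933) = 92367/67.
(76/9)³ = 438976/729 falls short of 92367/67 but (76/9)⁴ = 33362176/6561 reaches it, so n = 4.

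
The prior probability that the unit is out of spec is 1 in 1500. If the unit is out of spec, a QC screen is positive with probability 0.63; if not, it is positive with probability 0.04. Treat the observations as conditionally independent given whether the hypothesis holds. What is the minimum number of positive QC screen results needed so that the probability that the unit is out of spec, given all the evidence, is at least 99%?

5

Prior odds: (1/1500) ÷ (1499/1500) = 1/1499.
Likelihood ratio of a positive = 0.63/0.04 = 15.75.
Target odds: 0.99 ÷ 0.01 = 99.
Require 15.75ⁿ ≥ 99 ÷ (1/1499) = 148401.
15.75⁴ = 15752961/256 falls short of 148401 but 15.75⁵ = 992436543/1024 reaches it, so n = 5.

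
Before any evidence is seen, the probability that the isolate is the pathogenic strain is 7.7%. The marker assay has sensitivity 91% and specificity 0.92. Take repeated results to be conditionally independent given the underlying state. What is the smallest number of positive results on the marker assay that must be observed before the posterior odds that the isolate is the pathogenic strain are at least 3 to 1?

2

Prior odds: 0.077 ÷ 0.923 = 77/923.
False-positive rate = 1 − 0.92 = 0.08; likelihood ratio of a positive = 0.91/0.08 = 11.375.
Target odds = 3.
Need (77/923) × 11.375ⁿ ≥ 3, i.e. 11.375ⁿ ≥ 2769/77.
11.375¹ = 11.375 falls short of 2769/77 but 11.375² = 129.390625 reaches it, so n = 2.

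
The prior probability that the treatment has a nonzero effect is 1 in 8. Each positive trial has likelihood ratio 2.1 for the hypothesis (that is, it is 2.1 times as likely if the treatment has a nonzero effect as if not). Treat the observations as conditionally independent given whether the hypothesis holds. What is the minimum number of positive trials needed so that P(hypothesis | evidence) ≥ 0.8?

5

Prior odds: 0.125 ÷ 0.875 = 1/7.
Likelihood ratio per positive trial = 2.1.
Target posterior odds = 0.8/0.2 = 4.
Need (1/7) × 2.1ⁿ ≥ 4, i.e. 2.1ⁿ ≥ 28.
2.1⁴ = 19.4481 falls short of 28 but 2.1⁵ = 4084101/100000 reaches it, so n = 5.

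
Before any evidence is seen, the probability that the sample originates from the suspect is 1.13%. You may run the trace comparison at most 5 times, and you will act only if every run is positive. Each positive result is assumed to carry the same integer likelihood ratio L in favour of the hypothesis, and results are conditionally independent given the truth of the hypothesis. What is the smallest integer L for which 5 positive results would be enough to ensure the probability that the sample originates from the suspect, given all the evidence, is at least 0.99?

7

Prior odds = 0.0113/0.9887 = 113/9887.
Target odds = 0.99/0.01 = 99.
Need L⁵ ≥ 99 ÷ (113/9887) = 978813/113.
6⁵ = 7776 < 978813/113 ≤ 16807 = 7⁵, so L = 7.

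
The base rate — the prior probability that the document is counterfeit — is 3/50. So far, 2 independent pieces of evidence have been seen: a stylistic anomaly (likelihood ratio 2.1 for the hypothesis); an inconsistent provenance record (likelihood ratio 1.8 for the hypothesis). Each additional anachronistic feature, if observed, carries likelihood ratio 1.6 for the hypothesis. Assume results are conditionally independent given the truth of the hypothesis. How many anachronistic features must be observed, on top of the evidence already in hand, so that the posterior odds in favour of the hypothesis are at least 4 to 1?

6

Prior odds = 0.06/0.94 = 3/47.
Combined Bayes factor of the evidence already in hand = 2.1 × 1.8 = 3.78.
Odds after that evidence = (3/47) × 3.78 = 567/2350.
Target odds = 4.
Need 1.6ⁿ ≥ 4 ÷ (567/2350) = 9400/567.
1.6⁵ = 10.48576 falls short of 9400/567 but 1.6⁶ = 262144/15625 reaches it, so n = 6.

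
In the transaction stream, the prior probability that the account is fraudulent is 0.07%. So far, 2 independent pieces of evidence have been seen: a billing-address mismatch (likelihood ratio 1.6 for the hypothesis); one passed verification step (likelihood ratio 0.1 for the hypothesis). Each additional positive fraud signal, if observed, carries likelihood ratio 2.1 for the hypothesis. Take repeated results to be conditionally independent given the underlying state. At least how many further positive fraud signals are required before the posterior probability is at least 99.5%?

20

Prior odds = 0.0007/0.9993 = 7/9993.
Combined Bayes factor of the evidence already in hand = 1.6 × 0.1 = 0.16.
Odds after that evidence = (7/9993) × 0.16 = 28/249825.
Target odds = 0.995/0.005 = 199.
Need 2.1ⁿ ≥ 199 ÷ (28/249825) = 49715175/28.
2.1¹⁹ ≈1.32485e+06 falls short of 49715175/28 but 2.1²⁰ ≈2.78218e+06 reaches it, so n = 20.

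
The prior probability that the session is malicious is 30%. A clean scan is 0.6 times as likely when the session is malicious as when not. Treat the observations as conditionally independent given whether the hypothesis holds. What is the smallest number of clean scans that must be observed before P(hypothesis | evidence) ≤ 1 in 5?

2

Prior odds: 0.3 ÷ 0.7 = 3/7.
Likelihood ratio per clean scan = 0.6.
Target odds: 0.2 ÷ 0.8 = 0.25.
Need (3/7) × 0.6ⁿ ≤ 0.25, i.e. 0.6ⁿ ≤ 7/12.
0.6¹ = 0.6 is still above 7/12 but 0.6² = 0.36 is at or below it, so n = 2.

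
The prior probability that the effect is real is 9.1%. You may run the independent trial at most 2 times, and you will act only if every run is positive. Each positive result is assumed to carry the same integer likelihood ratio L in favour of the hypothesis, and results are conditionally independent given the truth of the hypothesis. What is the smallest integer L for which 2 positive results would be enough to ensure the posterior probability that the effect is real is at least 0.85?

Prior odds = 0.091/0.909 = 91/909.
Target odds = 0.85/0.15 = 17/3.
Need L² ≥ 17/3 ÷ (91/909) = 5151/91.
7² = 49 < 5151/91 ≤ 64 = 8², so L = 8.

8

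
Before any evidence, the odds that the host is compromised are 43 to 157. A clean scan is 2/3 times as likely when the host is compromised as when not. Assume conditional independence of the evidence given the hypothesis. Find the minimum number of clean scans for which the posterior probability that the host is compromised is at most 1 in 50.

7

Prior odds = 43/157.
Likelihood ratio per clean scan = 2/3.
Target posterior odds = 0.02/0.98 = 1/49.
Require (2/3)ⁿ ≤ 1/49 ÷ (43/157) = 157/2107.
(2/3)⁶ = 64/729 is still above 157/2107 but (2/3)⁷ = 128/2187 is at or below it, so n = 7.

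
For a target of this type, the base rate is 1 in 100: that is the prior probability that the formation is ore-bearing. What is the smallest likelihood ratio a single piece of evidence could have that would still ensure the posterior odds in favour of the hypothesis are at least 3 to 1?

Prior odds = 0.01/0.99 = 1/99.
Target odds = 3.
Required Bayes factor = 3 ÷ (1/99) = 297.

297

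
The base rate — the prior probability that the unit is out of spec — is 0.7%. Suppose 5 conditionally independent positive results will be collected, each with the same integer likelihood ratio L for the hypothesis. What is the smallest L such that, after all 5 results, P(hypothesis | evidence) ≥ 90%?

Prior odds = 0.007/0.993 = 7/993.
Target odds = 0.9/0.1 = 9.
Need L⁵ ≥ 9 ÷ (7/993) = 8937/7.
4⁵ = 1024 < 8937/7 ≤ 3125 = 5⁵, so L = 5.

5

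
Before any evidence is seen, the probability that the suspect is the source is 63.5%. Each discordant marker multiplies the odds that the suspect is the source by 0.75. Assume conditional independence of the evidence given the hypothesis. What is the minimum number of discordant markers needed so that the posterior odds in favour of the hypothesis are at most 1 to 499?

Prior odds = 0.635/0.365 = 127/73.
Likelihood ratio per discordant marker = 0.75.
Target odds = 1/499.
Require 0.75ⁿ ≤ 1/499 ÷ (127/73) = 73/63373.
0.75²³ ≈0.00133786 is still above 73/63373 but 0.75²⁴ ≈0.00100339 is at or below it, so n = 24.

24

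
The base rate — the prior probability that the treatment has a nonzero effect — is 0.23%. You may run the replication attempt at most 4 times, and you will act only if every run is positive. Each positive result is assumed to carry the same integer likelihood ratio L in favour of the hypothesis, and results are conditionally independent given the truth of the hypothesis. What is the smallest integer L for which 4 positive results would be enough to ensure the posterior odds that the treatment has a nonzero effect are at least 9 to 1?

Prior odds = 0.0023/0.9977 = 23/9977.
Target odds = 9.
Need L⁴ ≥ 9 ÷ (23/9977) = 89793/23.
7⁴ = 2401 < 89793/23 ≤ 4096 = 8⁴, so L = 8.

8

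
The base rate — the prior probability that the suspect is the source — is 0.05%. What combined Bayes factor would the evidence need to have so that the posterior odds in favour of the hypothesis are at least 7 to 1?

13993

Prior odds = 0.0005/0.9995 = 1/1999.
Target odds = 7.
Required Bayes factor = 7 ÷ (1/1999) = 13993.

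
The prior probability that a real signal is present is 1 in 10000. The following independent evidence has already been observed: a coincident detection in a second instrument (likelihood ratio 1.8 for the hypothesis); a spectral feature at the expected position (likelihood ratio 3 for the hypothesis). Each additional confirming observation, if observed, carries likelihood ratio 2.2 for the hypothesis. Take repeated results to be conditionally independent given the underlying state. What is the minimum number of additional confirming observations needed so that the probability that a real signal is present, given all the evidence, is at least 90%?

Prior odds = 0.0001/0.9999 = 1/9999.
Combined Bayes factor of the evidence already in hand = 1.8 × 3 = 5.4.
Odds after that evidence = (1/9999) × 5.4 = 3/5555.
Target odds = 0.9/0.1 = 9.
Need 2.2ⁿ ≥ 9 ÷ (3/5555) = 16665.
2.2¹² ≈12855 falls short of 16665 but 2.2¹³ ≈28281 reaches it, so n = 13.

13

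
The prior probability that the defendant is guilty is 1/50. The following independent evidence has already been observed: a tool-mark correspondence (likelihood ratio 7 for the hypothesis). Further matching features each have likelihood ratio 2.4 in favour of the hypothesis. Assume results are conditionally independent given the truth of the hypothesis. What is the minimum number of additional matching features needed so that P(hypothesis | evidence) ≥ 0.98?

7

Prior odds = 0.02/0.98 = 1/49.
Bayes factor of the evidence already in hand = 7.
Odds after that evidence = (1/49) × 7 = 1/7.
Target odds = 0.98/0.02 = 49.
Need 2.4ⁿ ≥ 49 ÷ (1/7) = 343.
2.4⁶ = 2985984/15625 falls short of 343 but 2.4⁷ = 35831808/78125 reaches it, so n = 7.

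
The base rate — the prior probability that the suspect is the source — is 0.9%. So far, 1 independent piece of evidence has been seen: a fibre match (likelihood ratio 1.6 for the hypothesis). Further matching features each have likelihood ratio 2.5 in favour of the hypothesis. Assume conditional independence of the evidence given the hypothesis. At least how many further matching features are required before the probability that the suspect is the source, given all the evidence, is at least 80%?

7

Prior odds = 0.009/0.991 = 9/991.
Bayes factor of the evidence already in hand = 1.6.
Odds after that evidence = (9/991) × 1.6 = 72/4955.
Target odds = 0.8/0.2 = 4.
Need 2.5ⁿ ≥ 4 ÷ (72/4955) = 4955/18.
2.5⁶ = 244.140625 falls short of 4955/18 but 2.5⁷ = 610.3515625 reaches it, so n = 7.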